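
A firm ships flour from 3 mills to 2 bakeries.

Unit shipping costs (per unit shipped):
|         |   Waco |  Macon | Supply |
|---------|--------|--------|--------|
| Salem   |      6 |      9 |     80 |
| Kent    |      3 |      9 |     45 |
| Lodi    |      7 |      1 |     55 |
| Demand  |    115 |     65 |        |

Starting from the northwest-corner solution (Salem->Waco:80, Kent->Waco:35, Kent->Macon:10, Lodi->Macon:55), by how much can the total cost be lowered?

30

Current plan cost = 80·6 + 35·3 + 10·9 + 55·1 = 730.
Optimal plan:
  Salem->Waco: 70 × 6 = 420
  Salem->Macon: 10 × 9 = 90
  Kent->Waco: 45 × 3 = 135
  Lodi->Macon: 55 × 1 = 55
Optimal cost = 700.
Saving = 730 − 700 = 30.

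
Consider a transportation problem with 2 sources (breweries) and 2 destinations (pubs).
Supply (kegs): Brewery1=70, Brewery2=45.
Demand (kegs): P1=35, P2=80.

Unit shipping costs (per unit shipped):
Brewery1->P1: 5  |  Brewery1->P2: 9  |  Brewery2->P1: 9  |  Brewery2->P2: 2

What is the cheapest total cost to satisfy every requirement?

580

One minimum-cost allocation:
  Brewery1→P1: 35 × 5 = 175
  Brewery1→P2: 35 × 9 = 315
  Brewery2→P2: 45 × 2 = 90
Total = 175 + 315 + 90 = 580.
(Supply check: Brewery1 ships 70; Brewery2 ships 45.)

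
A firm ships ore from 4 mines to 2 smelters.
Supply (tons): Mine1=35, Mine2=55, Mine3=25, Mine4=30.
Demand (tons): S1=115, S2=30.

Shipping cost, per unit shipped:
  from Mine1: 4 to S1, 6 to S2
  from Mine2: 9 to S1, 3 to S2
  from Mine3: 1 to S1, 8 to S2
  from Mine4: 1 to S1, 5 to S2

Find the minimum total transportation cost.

One minimum-cost allocation:
  Mine1->S1: 35 × 4 = 140
  Mine2->S1: 25 × 9 = 225
  Mine2->S2: 30 × 3 = 90
  Mine3->S1: 25 × 1 = 25
  Mine4->S1: 30 × 1 = 30
Total = 140 + 225 + 90 + 25 + 30 = 510.

510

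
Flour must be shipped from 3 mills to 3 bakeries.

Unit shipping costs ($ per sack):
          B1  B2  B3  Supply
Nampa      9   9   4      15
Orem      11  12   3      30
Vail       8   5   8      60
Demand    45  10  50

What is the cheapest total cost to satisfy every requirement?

600

One minimum-cost allocation:
  Nampa->B3: 15 × $4 = $60
  Orem->B3: 30 × $3 = $90
  Vail->B1: 45 × $8 = $360
  Vail->B2: 10 × $5 = $50
  Vail->B3: 5 × $8 = $40
Total = 60 + 90 + 360 + 50 + 40 = $600.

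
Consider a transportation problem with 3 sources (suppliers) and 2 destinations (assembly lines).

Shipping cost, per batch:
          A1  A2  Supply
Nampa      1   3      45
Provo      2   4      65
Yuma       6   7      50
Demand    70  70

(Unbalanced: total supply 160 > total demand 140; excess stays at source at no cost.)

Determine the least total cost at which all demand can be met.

Optimal allocation:
  Nampa→A1: 5 × 1 = 5
  Nampa→A2: 40 × 3 = 120
  Provo→A1: 65 × 2 = 130
  Yuma→A2: 30 × 7 = 210
Total = 5 + 120 + 130 + 210 = 465.
(Supply check: Nampa ships 45; Provo ships 65; Yuma ships 30.)

465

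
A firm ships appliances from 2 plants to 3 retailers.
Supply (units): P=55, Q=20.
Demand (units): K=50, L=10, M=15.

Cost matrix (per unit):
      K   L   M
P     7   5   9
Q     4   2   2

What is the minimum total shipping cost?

An optimal shipping plan:
  P to K: 45 units
  P to L: 10 units
  Q to K: 5 units
  Q to M: 15 units
Total cost = 415.
(Supply check: P ships 55; Q ships 20.)

415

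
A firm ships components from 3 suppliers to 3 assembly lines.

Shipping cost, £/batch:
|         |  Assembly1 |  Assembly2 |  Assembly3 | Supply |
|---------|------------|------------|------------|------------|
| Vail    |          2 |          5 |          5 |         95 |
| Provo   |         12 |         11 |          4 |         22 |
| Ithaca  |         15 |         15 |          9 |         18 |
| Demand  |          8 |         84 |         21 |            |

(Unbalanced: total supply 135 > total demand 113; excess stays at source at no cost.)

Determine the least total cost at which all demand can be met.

A cheapest plan:
  Vail to Assembly1: 8 batches
  Vail to Assembly2: 84 batches
  Provo to Assembly3: 21 batches
Total cost = £520.
(Supply check: Vail ships 92; Provo ships 21; Ithaca ships 0.)

520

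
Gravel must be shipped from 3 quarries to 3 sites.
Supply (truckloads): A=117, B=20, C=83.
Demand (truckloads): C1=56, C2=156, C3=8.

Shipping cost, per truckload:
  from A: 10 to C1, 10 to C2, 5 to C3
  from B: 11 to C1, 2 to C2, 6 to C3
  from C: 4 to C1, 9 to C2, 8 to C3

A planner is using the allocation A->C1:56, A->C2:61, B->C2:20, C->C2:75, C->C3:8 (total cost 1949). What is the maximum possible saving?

Current plan cost = 56·10 + 61·10 + 20·2 + 75·9 + 8·8 = 1949.
Optimal plan:
  A to C2: 109 × 10 = 1090
  A to C3: 8 × 5 = 40
  B to C2: 20 × 2 = 40
  C to C1: 56 × 4 = 224
  C to C2: 27 × 9 = 243
Optimal cost = 1637.
Saving = 1949 − 1637 = 312.

312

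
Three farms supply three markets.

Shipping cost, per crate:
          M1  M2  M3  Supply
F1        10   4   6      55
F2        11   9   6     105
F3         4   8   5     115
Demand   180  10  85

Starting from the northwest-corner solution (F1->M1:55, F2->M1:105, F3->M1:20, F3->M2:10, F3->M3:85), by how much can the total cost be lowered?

Current plan cost = 55·10 + 105·11 + 20·4 + 10·8 + 85·5 = 2290.
Optimal plan:
  F1–M1: 45 × 10 = 450
  F1–M2: 10 × 4 = 40
  F2–M1: 20 × 11 = 220
  F2–M3: 85 × 6 = 510
  F3–M1: 115 × 4 = 460
Optimal cost = 1680.
Saving = 2290 − 1680 = 610.

610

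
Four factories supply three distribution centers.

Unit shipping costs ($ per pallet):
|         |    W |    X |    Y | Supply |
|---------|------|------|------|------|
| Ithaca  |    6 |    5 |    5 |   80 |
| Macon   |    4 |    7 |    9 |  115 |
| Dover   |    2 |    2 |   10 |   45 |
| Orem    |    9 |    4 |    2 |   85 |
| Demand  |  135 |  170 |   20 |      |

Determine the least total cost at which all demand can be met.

Optimal allocation:
  Ithaca->X: 80 pallets
  Macon->W: 115 pallets
  Dover->W: 20 pallets
  Dover->X: 25 pallets
  Orem->X: 65 pallets
  Orem->Y: 20 pallets
Total cost = $1250.
(Supply check: Ithaca ships 80; Macon ships 115; Dover ships 45; Orem ships 85.)

1250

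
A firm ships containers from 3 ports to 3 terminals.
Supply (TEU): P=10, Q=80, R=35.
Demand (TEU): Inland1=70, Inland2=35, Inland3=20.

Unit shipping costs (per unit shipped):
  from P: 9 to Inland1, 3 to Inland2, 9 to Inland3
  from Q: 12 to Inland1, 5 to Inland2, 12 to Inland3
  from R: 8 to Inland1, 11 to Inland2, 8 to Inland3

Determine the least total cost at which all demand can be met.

1085

A cheapest plan:
  P–Inland3: 10 × 9 = 90
  Q–Inland1: 45 × 12 = 540
  Q–Inland2: 35 × 5 = 175
  R–Inland1: 25 × 8 = 200
  R–Inland3: 10 × 8 = 80
Total = 90 + 540 + 175 + 200 + 80 = 1085.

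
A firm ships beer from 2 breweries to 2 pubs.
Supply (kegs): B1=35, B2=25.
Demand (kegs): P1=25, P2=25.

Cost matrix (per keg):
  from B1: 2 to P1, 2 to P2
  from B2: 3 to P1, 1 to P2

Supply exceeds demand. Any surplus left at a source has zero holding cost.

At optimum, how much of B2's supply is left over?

0

Minimum-cost shipments:
  B1–P1: 25 × 2 = 50
  B2–P2: 25 × 1 = 25
Total cost = 75.
B2 ships 25 of its 25, leaving 0.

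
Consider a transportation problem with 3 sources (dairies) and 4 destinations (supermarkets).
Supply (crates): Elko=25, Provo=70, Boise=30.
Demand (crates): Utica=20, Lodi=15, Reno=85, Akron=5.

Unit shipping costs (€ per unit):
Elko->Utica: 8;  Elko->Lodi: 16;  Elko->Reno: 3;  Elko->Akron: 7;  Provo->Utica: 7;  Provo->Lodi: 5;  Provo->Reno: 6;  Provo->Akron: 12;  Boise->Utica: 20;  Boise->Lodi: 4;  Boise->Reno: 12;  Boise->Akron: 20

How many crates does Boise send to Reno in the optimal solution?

15

Optimal shipments:
  Elko to Reno: 20 × €3 = €60
  Elko to Akron: 5 × €7 = €35
  Provo to Utica: 20 × €7 = €140
  Provo to Reno: 50 × €6 = €300
  Boise to Lodi: 15 × €4 = €60
  Boise to Reno: 15 × €12 = €180
Total cost = €775.
So Boise→Reno carries 15 crates.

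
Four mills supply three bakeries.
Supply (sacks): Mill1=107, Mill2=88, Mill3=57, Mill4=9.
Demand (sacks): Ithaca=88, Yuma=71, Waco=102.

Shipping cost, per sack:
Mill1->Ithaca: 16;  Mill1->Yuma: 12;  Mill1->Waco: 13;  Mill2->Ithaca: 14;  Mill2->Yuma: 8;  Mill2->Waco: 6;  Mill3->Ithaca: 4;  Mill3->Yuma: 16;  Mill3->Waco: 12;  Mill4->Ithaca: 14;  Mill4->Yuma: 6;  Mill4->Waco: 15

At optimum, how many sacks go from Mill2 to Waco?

Optimal shipments:
  Mill1->Ithaca: 31 × 16 = 496
  Mill1->Yuma: 62 × 12 = 744
  Mill1->Waco: 14 × 13 = 182
  Mill2->Waco: 88 × 6 = 528
  Mill3->Ithaca: 57 × 4 = 228
  Mill4->Yuma: 9 × 6 = 54
Total cost = 2232.
So Mill2→Waco carries 88 sacks.

88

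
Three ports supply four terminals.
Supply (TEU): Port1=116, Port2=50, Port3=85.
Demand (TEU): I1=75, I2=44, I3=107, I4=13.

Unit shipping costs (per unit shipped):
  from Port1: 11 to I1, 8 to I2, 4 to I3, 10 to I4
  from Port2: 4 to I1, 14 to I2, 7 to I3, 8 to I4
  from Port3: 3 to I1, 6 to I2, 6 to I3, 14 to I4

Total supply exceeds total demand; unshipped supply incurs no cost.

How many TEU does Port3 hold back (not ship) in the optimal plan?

An optimal plan:
  Port1→I3: 107 TEU
  Port2→I1: 34 TEU
  Port2→I4: 13 TEU
  Port3→I1: 41 TEU
  Port3→I2: 44 TEU
Total cost = 1055.
Port3 ships 85 of its 85, leaving 0.

0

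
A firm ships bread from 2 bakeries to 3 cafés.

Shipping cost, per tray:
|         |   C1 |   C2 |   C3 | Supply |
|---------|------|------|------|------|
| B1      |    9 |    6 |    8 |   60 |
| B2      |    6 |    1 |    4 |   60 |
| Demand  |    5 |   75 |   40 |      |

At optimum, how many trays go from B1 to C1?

Solving gives:
  B1->C1: 5 × 9 = 45
  B1->C2: 15 × 6 = 90
  B1->C3: 40 × 8 = 320
  B2->C2: 60 × 1 = 60
Total cost = 515.
So B1→C1 carries 5 trays.

5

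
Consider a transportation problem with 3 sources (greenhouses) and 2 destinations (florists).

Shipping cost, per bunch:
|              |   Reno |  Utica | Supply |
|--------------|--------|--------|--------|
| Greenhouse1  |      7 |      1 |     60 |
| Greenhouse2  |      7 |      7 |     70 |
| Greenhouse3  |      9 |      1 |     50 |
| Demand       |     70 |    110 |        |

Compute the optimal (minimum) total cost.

Optimal allocation:
  Greenhouse1->Utica: 60 bunches
  Greenhouse2->Reno: 70 bunches
  Greenhouse3->Utica: 50 bunches
Total cost = 600.

600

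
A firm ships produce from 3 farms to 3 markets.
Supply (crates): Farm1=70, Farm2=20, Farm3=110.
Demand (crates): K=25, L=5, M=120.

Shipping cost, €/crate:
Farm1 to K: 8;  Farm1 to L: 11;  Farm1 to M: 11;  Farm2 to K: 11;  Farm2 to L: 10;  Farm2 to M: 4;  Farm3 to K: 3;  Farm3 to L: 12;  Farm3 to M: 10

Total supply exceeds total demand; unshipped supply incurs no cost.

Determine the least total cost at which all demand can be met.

1225

A cheapest plan:
  Farm1→L: 5 × €11 = €55
  Farm1→M: 15 × €11 = €165
  Farm2→M: 20 × €4 = €80
  Farm3→K: 25 × €3 = €75
  Farm3→M: 85 × €10 = €850
Total = 55 + 165 + 80 + 75 + 850 = €1225.
(Supply check: Farm1 ships 20; Farm2 ships 20; Farm3 ships 110.)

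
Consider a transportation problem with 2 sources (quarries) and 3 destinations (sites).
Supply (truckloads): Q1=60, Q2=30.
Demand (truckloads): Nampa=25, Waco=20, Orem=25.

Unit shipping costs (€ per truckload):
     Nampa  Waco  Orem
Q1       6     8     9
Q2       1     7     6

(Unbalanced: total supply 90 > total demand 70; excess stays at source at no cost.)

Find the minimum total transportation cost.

395

An optimal shipping plan:
  Q1 to Waco: 20 truckloads
  Q1 to Orem: 20 truckloads
  Q2 to Nampa: 25 truckloads
  Q2 to Orem: 5 truckloads
Total cost = €395.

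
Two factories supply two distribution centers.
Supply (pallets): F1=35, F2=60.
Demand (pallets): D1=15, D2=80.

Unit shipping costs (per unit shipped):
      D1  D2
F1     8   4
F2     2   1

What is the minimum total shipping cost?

An optimal shipping plan:
  F1→D2: 35 × 4 = 140
  F2→D1: 15 × 2 = 30
  F2→D2: 45 × 1 = 45
Total = 140 + 30 + 45 = 215.
(Supply check: F1 ships 35; F2 ships 60.)

215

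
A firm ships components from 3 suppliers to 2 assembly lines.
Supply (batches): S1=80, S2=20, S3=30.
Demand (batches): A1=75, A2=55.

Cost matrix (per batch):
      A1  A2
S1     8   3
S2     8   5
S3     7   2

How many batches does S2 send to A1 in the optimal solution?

Solving gives:
  S1->A1: 25 × 8 = 200
  S1->A2: 55 × 3 = 165
  S2->A1: 20 × 8 = 160
  S3->A1: 30 × 7 = 210
Total cost = 735.
So S2→A1 carries 20 batches.

20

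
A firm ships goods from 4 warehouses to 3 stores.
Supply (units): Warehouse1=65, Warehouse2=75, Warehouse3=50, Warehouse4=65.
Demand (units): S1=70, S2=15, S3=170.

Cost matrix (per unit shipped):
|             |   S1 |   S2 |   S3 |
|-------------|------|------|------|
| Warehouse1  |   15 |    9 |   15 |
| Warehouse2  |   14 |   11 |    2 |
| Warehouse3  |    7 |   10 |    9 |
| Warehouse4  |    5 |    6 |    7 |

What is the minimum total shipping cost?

1800

One minimum-cost allocation:
  Warehouse1->S2: 15 × 9 = 135
  Warehouse1->S3: 50 × 15 = 750
  Warehouse2->S3: 75 × 2 = 150
  Warehouse3->S1: 50 × 7 = 350
  Warehouse4->S1: 20 × 5 = 100
  Warehouse4->S3: 45 × 7 = 315
Total = 135 + 750 + 150 + 350 + 100 + 315 = 1800.
(Supply check: Warehouse1 ships 65; Warehouse2 ships 75; Warehouse3 ships 50; Warehouse4 ships 65.)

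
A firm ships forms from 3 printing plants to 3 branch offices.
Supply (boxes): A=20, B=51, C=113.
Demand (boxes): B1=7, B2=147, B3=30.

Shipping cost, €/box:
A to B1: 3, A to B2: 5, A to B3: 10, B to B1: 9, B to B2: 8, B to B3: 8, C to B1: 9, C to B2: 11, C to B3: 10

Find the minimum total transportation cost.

1707

One minimum-cost allocation:
  A->B2: 20 × €5 = €100
  B->B2: 51 × €8 = €408
  C->B1: 7 × €9 = €63
  C->B2: 76 × €11 = €836
  C->B3: 30 × €10 = €300
Total = 100 + 408 + 63 + 836 + 300 = €1707.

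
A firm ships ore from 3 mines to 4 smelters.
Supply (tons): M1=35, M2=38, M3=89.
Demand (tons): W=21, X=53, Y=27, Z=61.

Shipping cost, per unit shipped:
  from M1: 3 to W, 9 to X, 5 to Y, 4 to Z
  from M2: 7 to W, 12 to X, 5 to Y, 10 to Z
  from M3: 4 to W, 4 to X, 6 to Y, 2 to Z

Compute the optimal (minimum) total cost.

A cheapest plan:
  M1→W: 10 × 3 = 30
  M1→Z: 25 × 4 = 100
  M2→W: 11 × 7 = 77
  M2→Y: 27 × 5 = 135
  M3→X: 53 × 4 = 212
  M3→Z: 36 × 2 = 72
Total = 30 + 100 + 77 + 135 + 212 + 72 = 626.
(Supply check: M1 ships 35; M2 ships 38; M3 ships 89.)

626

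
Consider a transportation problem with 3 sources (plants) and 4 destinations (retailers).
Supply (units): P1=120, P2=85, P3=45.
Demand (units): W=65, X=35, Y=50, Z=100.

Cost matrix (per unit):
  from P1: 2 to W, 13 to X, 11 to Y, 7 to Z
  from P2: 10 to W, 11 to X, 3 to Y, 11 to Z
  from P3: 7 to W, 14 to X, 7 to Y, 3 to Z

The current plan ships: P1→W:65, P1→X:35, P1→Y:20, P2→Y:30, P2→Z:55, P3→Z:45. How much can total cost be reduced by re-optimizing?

Current plan cost = 65·2 + 35·13 + 20·11 + 30·3 + 55·11 + 45·3 = 1635.
Optimal plan:
  P1 to W: 65 × 2 = 130
  P1 to Z: 55 × 7 = 385
  P2 to X: 35 × 11 = 385
  P2 to Y: 50 × 3 = 150
  P3 to Z: 45 × 3 = 135
Optimal cost = 1185.
Saving = 1635 − 1185 = 450.

450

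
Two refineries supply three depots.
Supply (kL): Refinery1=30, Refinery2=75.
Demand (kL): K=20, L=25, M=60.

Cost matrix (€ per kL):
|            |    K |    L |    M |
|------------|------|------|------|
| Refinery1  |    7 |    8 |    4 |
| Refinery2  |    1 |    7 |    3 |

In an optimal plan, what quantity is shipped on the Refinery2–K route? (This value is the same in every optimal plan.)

20

Solving gives:
  Refinery1→L: 25 kL
  Refinery1→M: 5 kL
  Refinery2→K: 20 kL
  Refinery2→M: 55 kL
Total cost = €405.
So Refinery2→K carries 20 kL.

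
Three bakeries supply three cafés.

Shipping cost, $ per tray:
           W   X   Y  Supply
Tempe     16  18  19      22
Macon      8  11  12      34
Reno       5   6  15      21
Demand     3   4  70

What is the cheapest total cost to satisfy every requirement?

An optimal shipping plan:
  Tempe→Y: 22 × $19 = $418
  Macon→Y: 34 × $12 = $408
  Reno→W: 3 × $5 = $15
  Reno→X: 4 × $6 = $24
  Reno→Y: 14 × $15 = $210
Total = 418 + 408 + 15 + 24 + 210 = $1075.
(Supply check: Tempe ships 22; Macon ships 34; Reno ships 21.)

1075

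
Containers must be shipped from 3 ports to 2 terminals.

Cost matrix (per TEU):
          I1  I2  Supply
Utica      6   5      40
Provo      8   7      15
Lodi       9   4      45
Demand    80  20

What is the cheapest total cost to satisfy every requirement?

665

One minimum-cost allocation:
  Utica to I1: 40 × 6 = 240
  Provo to I1: 15 × 8 = 120
  Lodi to I1: 25 × 9 = 225
  Lodi to I2: 20 × 4 = 80
Total = 240 + 120 + 225 + 80 = 665.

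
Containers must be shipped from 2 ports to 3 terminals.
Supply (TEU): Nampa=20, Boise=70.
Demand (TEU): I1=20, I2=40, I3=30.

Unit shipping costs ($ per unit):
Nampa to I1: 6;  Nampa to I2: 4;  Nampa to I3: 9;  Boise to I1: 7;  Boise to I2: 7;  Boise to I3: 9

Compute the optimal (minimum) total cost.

630

A cheapest plan:
  Nampa->I2: 20 TEU
  Boise->I1: 20 TEU
  Boise->I2: 20 TEU
  Boise->I3: 30 TEU
Total cost = $630.
(Supply check: Nampa ships 20; Boise ships 70.)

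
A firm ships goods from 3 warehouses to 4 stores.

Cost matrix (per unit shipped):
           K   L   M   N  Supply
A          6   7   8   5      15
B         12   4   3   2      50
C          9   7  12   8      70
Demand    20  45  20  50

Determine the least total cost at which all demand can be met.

An optimal shipping plan:
  A→N: 15 units
  B→M: 20 units
  B→N: 30 units
  C→K: 20 units
  C→L: 45 units
  C→N: 5 units
Total cost = 730.

730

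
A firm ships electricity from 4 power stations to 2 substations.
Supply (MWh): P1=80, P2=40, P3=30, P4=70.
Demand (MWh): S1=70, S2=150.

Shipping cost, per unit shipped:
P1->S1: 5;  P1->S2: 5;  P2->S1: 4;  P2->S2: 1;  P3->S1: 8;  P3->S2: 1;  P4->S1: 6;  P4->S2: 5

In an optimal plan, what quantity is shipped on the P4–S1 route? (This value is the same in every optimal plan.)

Optimal shipments:
  P1->S1: 70 × 5 = 350
  P1->S2: 10 × 5 = 50
  P2->S2: 40 × 1 = 40
  P3->S2: 30 × 1 = 30
  P4->S2: 70 × 5 = 350
Total cost = 820.
The route P4→S1 is not used.

0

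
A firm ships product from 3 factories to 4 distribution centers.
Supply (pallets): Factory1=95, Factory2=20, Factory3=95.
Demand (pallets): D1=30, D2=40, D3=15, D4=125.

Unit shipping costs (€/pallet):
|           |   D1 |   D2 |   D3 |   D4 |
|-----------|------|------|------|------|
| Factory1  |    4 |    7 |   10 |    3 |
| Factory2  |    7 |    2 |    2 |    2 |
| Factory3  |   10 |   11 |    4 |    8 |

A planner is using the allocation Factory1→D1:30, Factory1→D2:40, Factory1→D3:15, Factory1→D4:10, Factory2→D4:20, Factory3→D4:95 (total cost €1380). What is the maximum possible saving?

Current plan cost = 30·4 + 40·7 + 15·10 + 10·3 + 20·2 + 95·8 = €1380.
Optimal plan:
  Factory1->D1: 30 × €4 = €120
  Factory1->D4: 65 × €3 = €195
  Factory2->D2: 20 × €2 = €40
  Factory3->D2: 20 × €11 = €220
  Factory3->D3: 15 × €4 = €60
  Factory3->D4: 60 × €8 = €480
Optimal cost = €1115.
Saving = 1380 − 1115 = €265.

265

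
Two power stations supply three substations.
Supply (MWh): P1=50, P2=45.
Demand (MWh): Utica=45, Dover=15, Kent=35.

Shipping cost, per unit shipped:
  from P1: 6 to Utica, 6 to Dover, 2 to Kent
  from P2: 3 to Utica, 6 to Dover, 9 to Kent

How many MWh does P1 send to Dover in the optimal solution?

Optimal shipments:
  P1→Dover: 15 × 6 = 90
  P1→Kent: 35 × 2 = 70
  P2→Utica: 45 × 3 = 135
Total cost = 295.
So P1→Dover carries 15 MWh.

15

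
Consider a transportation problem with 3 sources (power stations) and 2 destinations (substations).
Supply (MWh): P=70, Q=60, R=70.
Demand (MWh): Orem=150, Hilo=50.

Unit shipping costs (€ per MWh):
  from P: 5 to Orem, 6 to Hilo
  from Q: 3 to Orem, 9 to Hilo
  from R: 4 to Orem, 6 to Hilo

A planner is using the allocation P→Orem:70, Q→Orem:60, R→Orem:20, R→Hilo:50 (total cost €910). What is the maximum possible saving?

Current plan cost = 70·5 + 60·3 + 20·4 + 50·6 = €910.
Optimal plan:
  P to Orem: 20 × €5 = €100
  P to Hilo: 50 × €6 = €300
  Q to Orem: 60 × €3 = €180
  R to Orem: 70 × €4 = €280
Optimal cost = €860.
Saving = 910 − 860 = €50.

50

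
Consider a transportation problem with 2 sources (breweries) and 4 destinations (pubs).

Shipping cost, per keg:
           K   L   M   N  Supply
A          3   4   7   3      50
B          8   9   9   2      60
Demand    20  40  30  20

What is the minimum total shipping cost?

A cheapest plan:
  A->K: 20 × 3 = 60
  A->L: 30 × 4 = 120
  B->L: 10 × 9 = 90
  B->M: 30 × 9 = 270
  B->N: 20 × 2 = 40
Total = 60 + 120 + 90 + 270 + 40 = 580.
(Supply check: A ships 50; B ships 60.)

580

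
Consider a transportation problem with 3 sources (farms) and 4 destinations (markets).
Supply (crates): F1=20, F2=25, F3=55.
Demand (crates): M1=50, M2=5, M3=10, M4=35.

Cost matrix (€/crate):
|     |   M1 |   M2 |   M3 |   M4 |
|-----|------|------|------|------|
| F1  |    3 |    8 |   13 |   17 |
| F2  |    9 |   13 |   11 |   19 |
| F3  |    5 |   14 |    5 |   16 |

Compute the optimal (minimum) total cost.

945

A cheapest plan:
  F1->M1: 15 × €3 = €45
  F1->M2: 5 × €8 = €40
  F2->M4: 25 × €19 = €475
  F3->M1: 35 × €5 = €175
  F3->M3: 10 × €5 = €50
  F3->M4: 10 × €16 = €160
Total = 45 + 40 + 475 + 175 + 50 + 160 = €945.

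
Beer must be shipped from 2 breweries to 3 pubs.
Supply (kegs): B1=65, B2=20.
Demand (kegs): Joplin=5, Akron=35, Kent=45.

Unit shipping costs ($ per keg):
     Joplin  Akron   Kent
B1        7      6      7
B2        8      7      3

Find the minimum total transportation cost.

480

A cheapest plan:
  B1 to Joplin: 5 kegs
  B1 to Akron: 35 kegs
  B1 to Kent: 25 kegs
  B2 to Kent: 20 kegs
Total cost = $480.
(Supply check: B1 ships 65; B2 ships 20.)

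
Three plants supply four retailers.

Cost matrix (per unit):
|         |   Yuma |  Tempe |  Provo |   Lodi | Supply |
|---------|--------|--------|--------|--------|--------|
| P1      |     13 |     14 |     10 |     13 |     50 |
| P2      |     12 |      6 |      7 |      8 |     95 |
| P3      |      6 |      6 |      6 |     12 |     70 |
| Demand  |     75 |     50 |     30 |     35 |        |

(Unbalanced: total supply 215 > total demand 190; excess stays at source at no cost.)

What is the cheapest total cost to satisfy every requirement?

1335

Optimal allocation:
  P1->Yuma: 5 × 13 = 65
  P1->Provo: 20 × 10 = 200
  P2->Tempe: 50 × 6 = 300
  P2->Provo: 10 × 7 = 70
  P2->Lodi: 35 × 8 = 280
  P3->Yuma: 70 × 6 = 420
Total = 65 + 200 + 300 + 70 + 280 + 420 = 1335.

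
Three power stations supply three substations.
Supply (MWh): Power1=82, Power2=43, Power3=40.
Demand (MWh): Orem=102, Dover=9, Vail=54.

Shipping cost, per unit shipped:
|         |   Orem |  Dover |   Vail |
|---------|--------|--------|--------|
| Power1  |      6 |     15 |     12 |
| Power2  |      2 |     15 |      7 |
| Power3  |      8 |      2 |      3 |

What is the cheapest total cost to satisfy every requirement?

804

Optimal allocation:
  Power1 to Orem: 82 × 6 = 492
  Power2 to Orem: 20 × 2 = 40
  Power2 to Vail: 23 × 7 = 161
  Power3 to Dover: 9 × 2 = 18
  Power3 to Vail: 31 × 3 = 93
Total = 492 + 40 + 161 + 18 + 93 = 804.
(Supply check: Power1 ships 82; Power2 ships 43; Power3 ships 40.)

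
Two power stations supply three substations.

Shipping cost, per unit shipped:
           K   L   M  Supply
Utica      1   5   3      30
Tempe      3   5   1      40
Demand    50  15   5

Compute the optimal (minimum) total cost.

170

An optimal shipping plan:
  Utica to K: 30 × 1 = 30
  Tempe to K: 20 × 3 = 60
  Tempe to L: 15 × 5 = 75
  Tempe to M: 5 × 1 = 5
Total = 30 + 60 + 75 + 5 = 170.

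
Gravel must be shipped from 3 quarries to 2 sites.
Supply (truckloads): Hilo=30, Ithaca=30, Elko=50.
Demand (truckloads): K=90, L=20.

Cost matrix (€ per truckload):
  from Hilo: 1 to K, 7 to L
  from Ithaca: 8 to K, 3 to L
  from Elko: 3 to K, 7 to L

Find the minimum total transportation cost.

320

One minimum-cost allocation:
  Hilo to K: 30 × €1 = €30
  Ithaca to K: 10 × €8 = €80
  Ithaca to L: 20 × €3 = €60
  Elko to K: 50 × €3 = €150
Total = 30 + 80 + 60 + 150 = €320.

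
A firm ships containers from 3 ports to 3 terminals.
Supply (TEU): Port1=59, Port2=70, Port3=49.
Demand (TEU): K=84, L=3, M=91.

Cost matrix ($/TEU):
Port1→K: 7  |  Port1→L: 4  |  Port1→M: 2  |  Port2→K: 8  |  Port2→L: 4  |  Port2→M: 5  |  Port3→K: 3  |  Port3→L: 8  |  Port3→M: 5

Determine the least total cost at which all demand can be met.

A cheapest plan:
  Port1->M: 59 × $2 = $118
  Port2->K: 35 × $8 = $280
  Port2->L: 3 × $4 = $12
  Port2->M: 32 × $5 = $160
  Port3->K: 49 × $3 = $147
Total = 118 + 280 + 12 + 160 + 147 = $717.
(Supply check: Port1 ships 59; Port2 ships 70; Port3 ships 49.)

717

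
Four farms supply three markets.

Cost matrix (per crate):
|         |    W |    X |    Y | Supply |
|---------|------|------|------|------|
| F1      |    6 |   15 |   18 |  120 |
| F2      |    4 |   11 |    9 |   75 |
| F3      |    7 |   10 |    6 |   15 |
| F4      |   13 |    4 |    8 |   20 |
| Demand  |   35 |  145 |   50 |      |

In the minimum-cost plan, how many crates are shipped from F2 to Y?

35

The minimum-cost plan:
  F1->W: 35 crates
  F1->X: 85 crates
  F2->X: 40 crates
  F2->Y: 35 crates
  F3->Y: 15 crates
  F4->X: 20 crates
Total cost = 2410.
So F2→Y carries 35 crates.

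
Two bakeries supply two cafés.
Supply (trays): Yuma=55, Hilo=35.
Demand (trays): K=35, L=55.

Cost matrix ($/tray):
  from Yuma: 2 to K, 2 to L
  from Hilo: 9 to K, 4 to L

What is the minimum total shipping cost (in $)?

250

Optimal allocation:
  Yuma->K: 35 × $2 = $70
  Yuma->L: 20 × $2 = $40
  Hilo->L: 35 × $4 = $140
Total = 70 + 40 + 140 = $250.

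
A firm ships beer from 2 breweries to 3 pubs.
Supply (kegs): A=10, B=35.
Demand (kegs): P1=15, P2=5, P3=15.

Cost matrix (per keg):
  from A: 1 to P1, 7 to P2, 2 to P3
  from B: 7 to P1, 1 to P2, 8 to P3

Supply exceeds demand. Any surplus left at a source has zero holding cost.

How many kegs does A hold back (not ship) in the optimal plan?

An optimal plan:
  A to P1: 10 × 1 = 10
  B to P1: 5 × 7 = 35
  B to P2: 5 × 1 = 5
  B to P3: 15 × 8 = 120
Total cost = 170.
A ships 10 of its 10, leaving 0.

0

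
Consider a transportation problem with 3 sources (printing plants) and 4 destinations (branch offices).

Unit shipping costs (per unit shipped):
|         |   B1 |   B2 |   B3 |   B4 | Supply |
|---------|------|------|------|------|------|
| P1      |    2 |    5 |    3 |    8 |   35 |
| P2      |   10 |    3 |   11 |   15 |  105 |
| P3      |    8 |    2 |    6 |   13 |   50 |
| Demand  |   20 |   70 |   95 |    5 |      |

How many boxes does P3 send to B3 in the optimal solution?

Optimal shipments:
  P1 to B3: 35 × 3 = 105
  P2 to B1: 20 × 10 = 200
  P2 to B2: 70 × 3 = 210
  P2 to B3: 10 × 11 = 110
  P2 to B4: 5 × 15 = 75
  P3 to B3: 50 × 6 = 300
Total cost = 1000.
So P3→B3 carries 50 boxes.

50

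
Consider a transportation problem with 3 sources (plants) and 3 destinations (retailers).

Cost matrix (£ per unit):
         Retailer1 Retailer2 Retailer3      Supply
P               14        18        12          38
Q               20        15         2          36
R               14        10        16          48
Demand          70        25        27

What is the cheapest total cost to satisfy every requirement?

1329

One minimum-cost allocation:
  P→Retailer1: 38 × £14 = £532
  Q→Retailer2: 9 × £15 = £135
  Q→Retailer3: 27 × £2 = £54
  R→Retailer1: 32 × £14 = £448
  R→Retailer2: 16 × £10 = £160
Total = 532 + 135 + 54 + 448 + 160 = £1329.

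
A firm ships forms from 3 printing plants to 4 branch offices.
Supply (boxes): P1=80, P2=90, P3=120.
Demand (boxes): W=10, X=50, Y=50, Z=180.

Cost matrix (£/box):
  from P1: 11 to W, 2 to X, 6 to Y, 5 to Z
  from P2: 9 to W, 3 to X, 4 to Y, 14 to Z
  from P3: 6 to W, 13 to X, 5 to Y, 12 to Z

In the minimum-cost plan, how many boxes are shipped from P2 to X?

The minimum-cost plan:
  P1→Z: 80 boxes
  P2→X: 50 boxes
  P2→Y: 40 boxes
  P3→W: 10 boxes
  P3→Y: 10 boxes
  P3→Z: 100 boxes
Total cost = £2020.
So P2→X carries 50 boxes.

50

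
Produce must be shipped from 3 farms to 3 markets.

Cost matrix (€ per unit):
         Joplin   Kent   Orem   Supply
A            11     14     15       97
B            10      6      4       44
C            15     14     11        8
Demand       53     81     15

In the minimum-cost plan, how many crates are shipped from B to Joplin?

0

The minimum-cost plan:
  A to Joplin: 53 × €11 = €583
  A to Kent: 44 × €14 = €616
  B to Kent: 37 × €6 = €222
  B to Orem: 7 × €4 = €28
  C to Orem: 8 × €11 = €88
Total cost = €1537.
The route B→Joplin is not used.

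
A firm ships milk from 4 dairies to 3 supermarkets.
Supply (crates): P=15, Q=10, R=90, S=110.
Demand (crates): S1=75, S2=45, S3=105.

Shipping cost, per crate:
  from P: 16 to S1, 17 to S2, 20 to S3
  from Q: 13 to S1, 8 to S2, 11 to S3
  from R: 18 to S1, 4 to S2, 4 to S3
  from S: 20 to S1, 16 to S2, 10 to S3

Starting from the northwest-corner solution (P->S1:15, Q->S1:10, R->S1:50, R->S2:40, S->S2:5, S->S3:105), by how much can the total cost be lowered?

230

Current plan cost = 15·16 + 10·13 + 50·18 + 40·4 + 5·16 + 105·10 = 2560.
Optimal plan:
  P->S1: 15 × 16 = 240
  Q->S1: 10 × 13 = 130
  R->S2: 45 × 4 = 180
  R->S3: 45 × 4 = 180
  S->S1: 50 × 20 = 1000
  S->S3: 60 × 10 = 600
Optimal cost = 2330.
Saving = 2560 − 2330 = 230.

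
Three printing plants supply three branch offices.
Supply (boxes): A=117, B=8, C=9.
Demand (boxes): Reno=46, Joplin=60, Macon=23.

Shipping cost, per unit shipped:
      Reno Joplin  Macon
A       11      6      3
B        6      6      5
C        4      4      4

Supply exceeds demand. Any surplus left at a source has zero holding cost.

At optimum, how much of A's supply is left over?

5

An optimal plan:
  A–Reno: 29 × 11 = 319
  A–Joplin: 60 × 6 = 360
  A–Macon: 23 × 3 = 69
  B–Reno: 8 × 6 = 48
  C–Reno: 9 × 4 = 36
Total cost = 832.
A ships 112 of its 117, leaving 5.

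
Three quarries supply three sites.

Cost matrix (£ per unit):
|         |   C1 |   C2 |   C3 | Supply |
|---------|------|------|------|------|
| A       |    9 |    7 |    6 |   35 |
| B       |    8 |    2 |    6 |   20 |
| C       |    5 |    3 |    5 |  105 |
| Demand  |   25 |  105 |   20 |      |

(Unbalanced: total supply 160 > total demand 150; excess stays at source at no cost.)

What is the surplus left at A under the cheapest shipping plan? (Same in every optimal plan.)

An optimal plan:
  A→C2: 5 truckloads
  A→C3: 20 truckloads
  B→C2: 20 truckloads
  C→C1: 25 truckloads
  C→C2: 80 truckloads
Total cost = £560.
A ships 25 of its 35, leaving 10.

10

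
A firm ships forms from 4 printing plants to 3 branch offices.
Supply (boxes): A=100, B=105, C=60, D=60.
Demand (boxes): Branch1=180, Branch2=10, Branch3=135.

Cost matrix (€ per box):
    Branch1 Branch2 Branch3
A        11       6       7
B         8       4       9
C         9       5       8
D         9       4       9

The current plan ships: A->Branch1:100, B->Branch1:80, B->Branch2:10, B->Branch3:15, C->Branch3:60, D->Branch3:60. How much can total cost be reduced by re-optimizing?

400

Current plan cost = 100·11 + 80·8 + 10·4 + 15·9 + 60·8 + 60·9 = €2935.
Optimal plan:
  A→Branch3: 100 × €7 = €700
  B→Branch1: 105 × €8 = €840
  C→Branch1: 25 × €9 = €225
  C→Branch3: 35 × €8 = €280
  D→Branch1: 50 × €9 = €450
  D→Branch2: 10 × €4 = €40
Optimal cost = €2535.
Saving = 2935 − 2535 = €400.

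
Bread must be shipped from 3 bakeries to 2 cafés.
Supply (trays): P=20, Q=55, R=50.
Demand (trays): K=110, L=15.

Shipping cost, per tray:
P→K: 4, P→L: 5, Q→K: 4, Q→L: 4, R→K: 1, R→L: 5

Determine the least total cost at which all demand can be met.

A cheapest plan:
  P–K: 20 × 4 = 80
  Q–K: 40 × 4 = 160
  Q–L: 15 × 4 = 60
  R–K: 50 × 1 = 50
Total = 80 + 160 + 60 + 50 = 350.

350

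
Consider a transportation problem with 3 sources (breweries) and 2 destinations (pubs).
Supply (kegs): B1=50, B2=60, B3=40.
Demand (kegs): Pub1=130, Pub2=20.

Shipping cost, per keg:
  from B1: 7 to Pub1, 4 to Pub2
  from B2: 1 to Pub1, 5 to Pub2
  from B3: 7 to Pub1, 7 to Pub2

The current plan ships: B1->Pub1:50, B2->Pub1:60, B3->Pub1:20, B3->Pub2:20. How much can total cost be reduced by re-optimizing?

60

Current plan cost = 50·7 + 60·1 + 20·7 + 20·7 = 690.
Optimal plan:
  B1->Pub1: 30 × 7 = 210
  B1->Pub2: 20 × 4 = 80
  B2->Pub1: 60 × 1 = 60
  B3->Pub1: 40 × 7 = 280
Optimal cost = 630.
Saving = 690 − 630 = 60.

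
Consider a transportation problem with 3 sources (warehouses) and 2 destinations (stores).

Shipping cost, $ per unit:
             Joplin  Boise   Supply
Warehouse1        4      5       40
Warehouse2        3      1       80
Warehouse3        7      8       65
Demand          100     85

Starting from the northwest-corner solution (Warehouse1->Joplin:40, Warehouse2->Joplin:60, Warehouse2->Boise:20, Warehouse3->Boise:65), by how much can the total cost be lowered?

Current plan cost = 40·4 + 60·3 + 20·1 + 65·8 = $880.
Optimal plan:
  Warehouse1->Joplin: 40 × $4 = $160
  Warehouse2->Boise: 80 × $1 = $80
  Warehouse3->Joplin: 60 × $7 = $420
  Warehouse3->Boise: 5 × $8 = $40
Optimal cost = $700.
Saving = 880 − 700 = $180.

180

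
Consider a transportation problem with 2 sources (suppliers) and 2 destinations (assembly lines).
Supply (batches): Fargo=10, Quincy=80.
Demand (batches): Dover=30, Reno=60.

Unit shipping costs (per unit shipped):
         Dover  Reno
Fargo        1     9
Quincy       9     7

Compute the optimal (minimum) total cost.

610

A cheapest plan:
  Fargo→Dover: 10 × 1 = 10
  Quincy→Dover: 20 × 9 = 180
  Quincy→Reno: 60 × 7 = 420
Total = 10 + 180 + 420 = 610.
(Supply check: Fargo ships 10; Quincy ships 80.)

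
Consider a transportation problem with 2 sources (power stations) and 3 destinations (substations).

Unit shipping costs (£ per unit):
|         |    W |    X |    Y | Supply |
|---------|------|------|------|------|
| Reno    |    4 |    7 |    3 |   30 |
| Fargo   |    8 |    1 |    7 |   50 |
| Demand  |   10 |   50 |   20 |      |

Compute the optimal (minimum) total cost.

150

Optimal allocation:
  Reno–W: 10 MWh
  Reno–Y: 20 MWh
  Fargo–X: 50 MWh
Total cost = £150.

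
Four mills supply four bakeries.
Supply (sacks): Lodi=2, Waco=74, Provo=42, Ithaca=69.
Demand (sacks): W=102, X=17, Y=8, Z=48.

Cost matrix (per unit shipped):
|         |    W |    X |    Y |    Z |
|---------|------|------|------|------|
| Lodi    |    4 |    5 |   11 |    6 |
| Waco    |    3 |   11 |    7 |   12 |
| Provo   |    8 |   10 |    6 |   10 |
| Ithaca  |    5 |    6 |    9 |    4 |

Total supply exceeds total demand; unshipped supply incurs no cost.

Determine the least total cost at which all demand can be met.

A cheapest plan:
  Lodi→X: 2 × 5 = 10
  Waco→W: 74 × 3 = 222
  Provo→W: 22 × 8 = 176
  Provo→Y: 8 × 6 = 48
  Ithaca→W: 6 × 5 = 30
  Ithaca→X: 15 × 6 = 90
  Ithaca→Z: 48 × 4 = 192
Total = 10 + 222 + 176 + 48 + 30 + 90 + 192 = 768.

768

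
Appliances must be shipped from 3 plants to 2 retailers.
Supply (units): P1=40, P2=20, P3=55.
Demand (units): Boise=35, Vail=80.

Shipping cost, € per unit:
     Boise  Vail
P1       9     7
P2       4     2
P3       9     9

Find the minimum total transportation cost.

A cheapest plan:
  P1–Vail: 40 × €7 = €280
  P2–Vail: 20 × €2 = €40
  P3–Boise: 35 × €9 = €315
  P3–Vail: 20 × €9 = €180
Total = 280 + 40 + 315 + 180 = €815.

815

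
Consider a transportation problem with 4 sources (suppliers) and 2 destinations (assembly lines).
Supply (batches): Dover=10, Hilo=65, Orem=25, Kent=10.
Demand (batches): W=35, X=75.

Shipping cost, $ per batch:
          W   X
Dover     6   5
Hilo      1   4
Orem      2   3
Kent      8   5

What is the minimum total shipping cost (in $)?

330

A cheapest plan:
  Dover→X: 10 × $5 = $50
  Hilo→W: 35 × $1 = $35
  Hilo→X: 30 × $4 = $120
  Orem→X: 25 × $3 = $75
  Kent→X: 10 × $5 = $50
Total = 50 + 35 + 120 + 75 + 50 = $330.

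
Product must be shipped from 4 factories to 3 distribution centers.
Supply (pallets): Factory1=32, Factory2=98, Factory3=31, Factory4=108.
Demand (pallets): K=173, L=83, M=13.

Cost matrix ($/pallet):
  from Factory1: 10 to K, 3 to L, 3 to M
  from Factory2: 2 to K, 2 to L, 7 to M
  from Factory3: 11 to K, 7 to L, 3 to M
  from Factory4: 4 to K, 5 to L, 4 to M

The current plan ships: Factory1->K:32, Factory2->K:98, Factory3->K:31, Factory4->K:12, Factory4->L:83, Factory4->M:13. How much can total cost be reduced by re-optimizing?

483

Current plan cost = 32·10 + 98·2 + 31·11 + 12·4 + 83·5 + 13·4 = $1372.
Optimal plan:
  Factory1–L: 32 × $3 = $96
  Factory2–K: 65 × $2 = $130
  Factory2–L: 33 × $2 = $66
  Factory3–L: 18 × $7 = $126
  Factory3–M: 13 × $3 = $39
  Factory4–K: 108 × $4 = $432
Optimal cost = $889.
Saving = 1372 − 889 = $483.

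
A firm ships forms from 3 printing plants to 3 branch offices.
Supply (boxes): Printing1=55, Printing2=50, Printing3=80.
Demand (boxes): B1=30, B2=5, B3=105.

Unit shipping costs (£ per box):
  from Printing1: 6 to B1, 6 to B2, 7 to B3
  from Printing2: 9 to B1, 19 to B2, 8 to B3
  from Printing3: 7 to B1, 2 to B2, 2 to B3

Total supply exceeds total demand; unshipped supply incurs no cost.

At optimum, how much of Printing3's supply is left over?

Minimum-cost shipments:
  Printing1 to B1: 30 × £6 = £180
  Printing1 to B2: 5 × £6 = £30
  Printing1 to B3: 20 × £7 = £140
  Printing2 to B3: 5 × £8 = £40
  Printing3 to B3: 80 × £2 = £160
Total cost = £550.
Printing3 ships 80 of its 80, leaving 0.

0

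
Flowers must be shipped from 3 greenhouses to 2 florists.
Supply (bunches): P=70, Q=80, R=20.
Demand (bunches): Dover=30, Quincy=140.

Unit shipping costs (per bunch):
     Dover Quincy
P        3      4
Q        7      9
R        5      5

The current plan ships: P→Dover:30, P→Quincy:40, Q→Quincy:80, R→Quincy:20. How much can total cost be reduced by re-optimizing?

Current plan cost = 30·3 + 40·4 + 80·9 + 20·5 = 1070.
Optimal plan:
  P–Quincy: 70 × 4 = 280
  Q–Dover: 30 × 7 = 210
  Q–Quincy: 50 × 9 = 450
  R–Quincy: 20 × 5 = 100
Optimal cost = 1040.
Saving = 1070 − 1040 = 30.

30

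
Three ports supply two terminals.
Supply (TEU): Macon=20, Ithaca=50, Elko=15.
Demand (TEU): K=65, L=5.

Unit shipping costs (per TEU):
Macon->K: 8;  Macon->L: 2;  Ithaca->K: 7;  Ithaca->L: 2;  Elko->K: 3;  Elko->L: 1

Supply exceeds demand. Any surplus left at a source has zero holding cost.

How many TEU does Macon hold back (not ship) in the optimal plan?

An optimal plan:
  Macon→L: 5 × 2 = 10
  Ithaca→K: 50 × 7 = 350
  Elko→K: 15 × 3 = 45
Total cost = 405.
Macon ships 5 of its 20, leaving 15.

15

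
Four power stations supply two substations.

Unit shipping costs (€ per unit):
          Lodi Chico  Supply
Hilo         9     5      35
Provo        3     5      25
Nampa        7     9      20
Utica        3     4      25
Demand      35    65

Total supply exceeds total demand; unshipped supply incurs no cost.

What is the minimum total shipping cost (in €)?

A cheapest plan:
  Hilo->Chico: 35 × €5 = €175
  Provo->Lodi: 20 × €3 = €60
  Provo->Chico: 5 × €5 = €25
  Nampa->Lodi: 15 × €7 = €105
  Utica->Chico: 25 × €4 = €100
Total = 175 + 60 + 25 + 105 + 100 = €465.

465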